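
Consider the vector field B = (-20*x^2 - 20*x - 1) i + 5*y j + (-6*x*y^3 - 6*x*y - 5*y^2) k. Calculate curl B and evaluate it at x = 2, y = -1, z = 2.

(∇×B)₁ = ∂B₃/∂y − ∂B₂/∂z = -18*x*y^2 - 6*x - 10*y
(∇×B)₂ = ∂B₁/∂z − ∂B₃/∂x = 6*y^3 + 6*y
(∇×B)₃ = ∂B₂/∂x − ∂B₁/∂y = 0
∇×B = (-18*x*y^2 - 6*x - 10*y, 6*y^3 + 6*y, 0)
At (2, -1, 2): (-38, -12, 0).

(-38, -12, 0)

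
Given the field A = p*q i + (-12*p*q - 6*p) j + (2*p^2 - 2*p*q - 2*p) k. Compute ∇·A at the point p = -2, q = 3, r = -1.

27

∂A₁/∂p = q
∂A₂/∂q = -12*p
∂A₃/∂r = 0
∇·A = -12*p + q
At (-2, 3, -1): 27.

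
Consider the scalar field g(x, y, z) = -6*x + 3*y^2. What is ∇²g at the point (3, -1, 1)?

6

∂²g/∂x² = 0
∂²g/∂y² = 6
∂²g/∂z² = 0
∇²g = 6
At (3, -1, 1): 6.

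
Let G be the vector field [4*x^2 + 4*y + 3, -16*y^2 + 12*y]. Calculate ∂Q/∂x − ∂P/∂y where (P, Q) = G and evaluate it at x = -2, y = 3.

-4

∂G₂/∂x = 0
∂G₁/∂y = 4
Scalar curl = -4
At (-2, 3): -4.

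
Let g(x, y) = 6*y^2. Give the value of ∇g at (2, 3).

(0, 36)

∂g/∂x = 0
∂g/∂y = 12*y
∇g = (0, 12*y)
At (2, 3): (0, 36).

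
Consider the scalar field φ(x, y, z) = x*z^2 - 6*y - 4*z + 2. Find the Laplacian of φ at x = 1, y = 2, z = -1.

2

∂²φ/∂x² = 0
∂²φ/∂y² = 0
∂²φ/∂z² = 2*x
∇²φ = 2*x
At (1, 2, -1): 2.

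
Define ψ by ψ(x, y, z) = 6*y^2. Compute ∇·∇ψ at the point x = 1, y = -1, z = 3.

∂²ψ/∂x² = 0
∂²ψ/∂y² = 12
∂²ψ/∂z² = 0
∇²ψ = 12
At (1, -1, 3): 12.

12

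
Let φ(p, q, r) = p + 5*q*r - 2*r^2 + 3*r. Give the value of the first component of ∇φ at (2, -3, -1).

1

(∇φ)_1 = ∂φ/∂p = 1
At (2, -3, -1): 1.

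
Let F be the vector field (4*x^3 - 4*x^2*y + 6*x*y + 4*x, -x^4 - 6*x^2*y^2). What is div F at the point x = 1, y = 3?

∂F₁/∂x = 12*x^2 - 8*x*y + 6*y + 4
∂F₂/∂y = -12*x^2*y
∇·F = -12*x^2*y + 12*x^2 - 8*x*y + 6*y + 4
At (1, 3): -26.

-26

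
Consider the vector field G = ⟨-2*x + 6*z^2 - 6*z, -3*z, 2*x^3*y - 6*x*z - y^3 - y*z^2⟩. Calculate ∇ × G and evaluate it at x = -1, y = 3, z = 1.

(-27, -6, 0)

(∇×G)₁ = ∂G₃/∂y − ∂G₂/∂z = 2*x^3 - 3*y^2 - z^2 + 3
(∇×G)₂ = ∂G₁/∂z − ∂G₃/∂x = -6*x^2*y + 18*z - 6
(∇×G)₃ = ∂G₂/∂x − ∂G₁/∂y = 0
∇×G = (2*x^3 - 3*y^2 - z^2 + 3, -6*x^2*y + 18*z - 6, 0)
At (-1, 3, 1): (-27, -6, 0).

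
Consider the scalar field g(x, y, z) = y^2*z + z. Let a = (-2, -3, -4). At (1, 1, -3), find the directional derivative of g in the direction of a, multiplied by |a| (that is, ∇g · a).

∂g/∂x = 0
∂g/∂y = 2*y*z
∂g/∂z = y^2 + 1
∇g at (1, 1, -3) = (0, -6, 2)
∇g · a = (0)(-2) + (-6)(-3) + (2)(-4) = 10

10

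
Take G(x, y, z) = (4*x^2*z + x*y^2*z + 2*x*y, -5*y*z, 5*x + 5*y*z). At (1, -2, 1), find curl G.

(∇×G)₁ = ∂G₃/∂y − ∂G₂/∂z = 5*y + 5*z
(∇×G)₂ = ∂G₁/∂z − ∂G₃/∂x = 4*x^2 + x*y^2 - 5
(∇×G)₃ = ∂G₂/∂x − ∂G₁/∂y = -2*x*y*z - 2*x
∇×G = (5*y + 5*z, 4*x^2 + x*y^2 - 5, -2*x*y*z - 2*x)
At (1, -2, 1): (-5, 3, 2).

(-5, 3, 2)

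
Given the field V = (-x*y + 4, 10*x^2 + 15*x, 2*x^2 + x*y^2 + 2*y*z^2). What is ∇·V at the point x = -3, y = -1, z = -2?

∂V₁/∂x = -y
∂V₂/∂y = 0
∂V₃/∂z = 4*y*z
∇·V = 4*y*z - y
At (-3, -1, -2): 9.

9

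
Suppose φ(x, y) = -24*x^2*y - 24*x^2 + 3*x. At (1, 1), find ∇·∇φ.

-96

∂²φ/∂x² = -48*(y + 1)
∂²φ/∂y² = 0
∇²φ = -48*y - 48
At (1, 1): -96.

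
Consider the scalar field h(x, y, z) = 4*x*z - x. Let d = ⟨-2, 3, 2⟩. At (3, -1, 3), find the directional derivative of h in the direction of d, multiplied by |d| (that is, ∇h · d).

2

∂h/∂x = 4*z - 1
∂h/∂y = 0
∂h/∂z = 4*x
∇h at (3, -1, 3) = (11, 0, 12)
∇h · d = (11)(-2) + (0)(3) + (12)(2) = 2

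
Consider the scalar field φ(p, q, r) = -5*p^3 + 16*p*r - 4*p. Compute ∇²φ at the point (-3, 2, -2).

∂²φ/∂p² = -30*p
∂²φ/∂q² = 0
∂²φ/∂r² = 0
∇²φ = -30*p
At (-3, 2, -2): 90.

90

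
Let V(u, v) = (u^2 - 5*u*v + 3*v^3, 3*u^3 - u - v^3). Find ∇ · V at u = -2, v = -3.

-16

∂V₁/∂u = 2*u - 5*v
∂V₂/∂v = -3*v^2
∇·V = 2*u - 3*v^2 - 5*v
At (-2, -3): -16.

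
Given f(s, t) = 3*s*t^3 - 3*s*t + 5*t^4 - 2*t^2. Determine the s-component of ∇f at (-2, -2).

(∇f)_1 = ∂f/∂s = 3*t^3 - 3*t
At (-2, -2): -18.

-18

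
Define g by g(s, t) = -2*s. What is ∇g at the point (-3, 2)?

(-2, 0)

∂g/∂s = -2
∂g/∂t = 0
∇g = (-2, 0)
At (-3, 2): (-2, 0).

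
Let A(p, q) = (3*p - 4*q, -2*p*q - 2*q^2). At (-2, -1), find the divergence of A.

11

∂A₁/∂p = 3
∂A₂/∂q = -2*p - 4*q
∇·A = -2*p - 4*q + 3
At (-2, -1): 11.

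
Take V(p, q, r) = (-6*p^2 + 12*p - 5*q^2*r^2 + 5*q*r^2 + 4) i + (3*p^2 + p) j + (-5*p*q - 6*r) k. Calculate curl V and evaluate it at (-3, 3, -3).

(15, 195, 208)

(∇×V)₁ = ∂V₃/∂q − ∂V₂/∂r = -5*p
(∇×V)₂ = ∂V₁/∂r − ∂V₃/∂p = -10*q^2*r + 10*q*r + 5*q
(∇×V)₃ = ∂V₂/∂p − ∂V₁/∂q = 6*p + 10*q*r^2 - 5*r^2 + 1
∇×V = (-5*p, -10*q^2*r + 10*q*r + 5*q, 6*p + 10*q*r^2 - 5*r^2 + 1)
At (-3, 3, -3): (15, 195, 208).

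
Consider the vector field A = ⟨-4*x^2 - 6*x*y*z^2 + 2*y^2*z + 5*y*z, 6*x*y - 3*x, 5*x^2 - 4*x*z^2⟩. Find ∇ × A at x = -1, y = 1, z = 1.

(∇×A)₁ = ∂A₃/∂y − ∂A₂/∂z = 0
(∇×A)₂ = ∂A₁/∂z − ∂A₃/∂x = -12*x*y*z - 10*x + 2*y^2 + 5*y + 4*z^2
(∇×A)₃ = ∂A₂/∂x − ∂A₁/∂y = 6*x*z^2 - 4*y*z + 6*y - 5*z - 3
∇×A = (0, -12*x*y*z - 10*x + 2*y^2 + 5*y + 4*z^2, 6*x*z^2 - 4*y*z + 6*y - 5*z - 3)
At (-1, 1, 1): (0, 33, -12).

(0, 33, -12)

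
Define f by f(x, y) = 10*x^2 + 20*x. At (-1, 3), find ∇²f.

20

∂²f/∂x² = 20
∂²f/∂y² = 0
∇²f = 20
At (-1, 3): 20.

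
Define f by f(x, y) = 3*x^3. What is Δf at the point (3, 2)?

∂²f/∂x² = 18*x
∂²f/∂y² = 0
∇²f = 18*x
At (3, 2): 54.

54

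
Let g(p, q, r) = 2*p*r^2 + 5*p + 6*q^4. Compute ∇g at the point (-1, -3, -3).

∂g/∂p = 2*r^2 + 5
∂g/∂q = 24*q^3
∂g/∂r = 4*p*r
∇g = (2*r^2 + 5, 24*q^3, 4*p*r)
At (-1, -3, -3): (23, -648, 12).

(23, -648, 12)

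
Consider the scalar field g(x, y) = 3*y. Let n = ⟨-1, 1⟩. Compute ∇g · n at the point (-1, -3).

3

∂g/∂x = 0
∂g/∂y = 3
∇g at (-1, -3) = (0, 3)
∇g · n = (0)(-1) + (3)(1) = 3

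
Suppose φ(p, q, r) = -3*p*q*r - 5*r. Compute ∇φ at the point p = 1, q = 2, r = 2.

(-12, -6, -11)

∂φ/∂p = -3*q*r
∂φ/∂q = -3*p*r
∂φ/∂r = -3*p*q - 5
∇φ = (-3*q*r, -3*p*r, -3*p*q - 5)
At (1, 2, 2): (-12, -6, -11).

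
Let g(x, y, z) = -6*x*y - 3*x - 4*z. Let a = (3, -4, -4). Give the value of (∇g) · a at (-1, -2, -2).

19

∂g/∂x = -6*y - 3
∂g/∂y = -6*x
∂g/∂z = -4
∇g at (-1, -2, -2) = (9, 6, -4)
∇g · a = (9)(3) + (6)(-4) + (-4)(-4) = 19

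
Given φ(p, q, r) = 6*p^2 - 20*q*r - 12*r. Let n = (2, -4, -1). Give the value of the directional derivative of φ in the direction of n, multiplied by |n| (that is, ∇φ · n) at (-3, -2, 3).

∂φ/∂p = 12*p
∂φ/∂q = -20*r
∂φ/∂r = -20*q - 12
∇φ at (-3, -2, 3) = (-36, -60, 28)
∇φ · n = (-36)(2) + (-60)(-4) + (28)(-1) = 140

140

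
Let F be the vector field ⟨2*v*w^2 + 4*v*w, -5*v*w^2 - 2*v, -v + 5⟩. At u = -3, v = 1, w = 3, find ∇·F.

-47

∂F₁/∂u = 0
∂F₂/∂v = -5*w^2 - 2
∂F₃/∂w = 0
∇·F = -5*w^2 - 2
At (-3, 1, 3): -47.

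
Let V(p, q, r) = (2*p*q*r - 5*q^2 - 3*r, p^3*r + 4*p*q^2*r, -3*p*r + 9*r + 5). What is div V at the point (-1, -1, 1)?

∂V₁/∂p = 2*q*r
∂V₂/∂q = 8*p*q*r
∂V₃/∂r = -3*p + 9
∇·V = 8*p*q*r - 3*p + 2*q*r + 9
At (-1, -1, 1): 18.

18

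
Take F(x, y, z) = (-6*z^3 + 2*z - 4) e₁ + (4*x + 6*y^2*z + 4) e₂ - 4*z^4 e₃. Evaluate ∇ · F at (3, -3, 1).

∂F₁/∂x = 0
∂F₂/∂y = 12*y*z
∂F₃/∂z = -16*z^3
∇·F = 12*y*z - 16*z^3
At (3, -3, 1): -52.

-52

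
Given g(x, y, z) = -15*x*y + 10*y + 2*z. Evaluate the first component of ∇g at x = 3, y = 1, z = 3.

(∇g)_1 = ∂g/∂x = -15*y
At (3, 1, 3): -15.

-15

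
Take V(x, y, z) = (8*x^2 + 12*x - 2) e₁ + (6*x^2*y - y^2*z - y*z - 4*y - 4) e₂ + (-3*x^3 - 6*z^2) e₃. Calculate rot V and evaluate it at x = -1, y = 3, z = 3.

(12, 9, -36)

(∇×V)₁ = ∂V₃/∂y − ∂V₂/∂z = y^2 + y
(∇×V)₂ = ∂V₁/∂z − ∂V₃/∂x = 9*x^2
(∇×V)₃ = ∂V₂/∂x − ∂V₁/∂y = 12*x*y
∇×V = (y^2 + y, 9*x^2, 12*x*y)
At (-1, 3, 3): (12, 9, -36).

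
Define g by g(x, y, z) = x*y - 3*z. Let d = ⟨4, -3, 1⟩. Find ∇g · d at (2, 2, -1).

∂g/∂x = y
∂g/∂y = x
∂g/∂z = -3
∇g at (2, 2, -1) = (2, 2, -3)
∇g · d = (2)(4) + (2)(-3) + (-3)(1) = -1

-1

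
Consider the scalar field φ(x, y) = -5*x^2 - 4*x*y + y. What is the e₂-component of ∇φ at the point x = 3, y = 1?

(∇φ)_2 = ∂φ/∂y = -4*x + 1
At (3, 1): -11.

-11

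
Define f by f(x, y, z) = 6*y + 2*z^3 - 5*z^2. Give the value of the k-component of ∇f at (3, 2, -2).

(∇f)_3 = ∂f/∂z = 6*z^2 - 10*z
At (3, 2, -2): 44.

44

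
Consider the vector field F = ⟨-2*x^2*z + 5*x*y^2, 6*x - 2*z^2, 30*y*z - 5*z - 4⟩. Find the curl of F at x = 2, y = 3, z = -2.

(-68, -8, -54)

(∇×F)₁ = ∂F₃/∂y − ∂F₂/∂z = 34*z
(∇×F)₂ = ∂F₁/∂z − ∂F₃/∂x = -2*x^2
(∇×F)₃ = ∂F₂/∂x − ∂F₁/∂y = -10*x*y + 6
∇×F = (34*z, -2*x^2, -10*x*y + 6)
At (2, 3, -2): (-68, -8, -54).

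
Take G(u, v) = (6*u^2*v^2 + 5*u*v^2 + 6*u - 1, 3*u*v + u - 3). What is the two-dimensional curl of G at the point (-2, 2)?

∂G₂/∂u = 3*v + 1
∂G₁/∂v = 12*u^2*v + 10*u*v
Scalar curl = -12*u^2*v - 10*u*v + 3*v + 1
At (-2, 2): -49.

-49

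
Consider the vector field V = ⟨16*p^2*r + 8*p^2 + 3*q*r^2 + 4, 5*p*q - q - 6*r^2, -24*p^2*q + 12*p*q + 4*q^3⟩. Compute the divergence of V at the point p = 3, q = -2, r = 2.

254

∂V₁/∂p = 32*p*r + 16*p
∂V₂/∂q = 5*p - 1
∂V₃/∂r = 0
∇·V = 32*p*r + 21*p - 1
At (3, -2, 2): 254.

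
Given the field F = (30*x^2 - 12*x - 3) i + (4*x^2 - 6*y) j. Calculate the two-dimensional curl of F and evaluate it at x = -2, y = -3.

∂F₂/∂x = 8*x
∂F₁/∂y = 0
Scalar curl = 8*x
At (-2, -3): -16.

-16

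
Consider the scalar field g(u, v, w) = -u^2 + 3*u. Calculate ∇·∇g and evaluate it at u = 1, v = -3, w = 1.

∂²g/∂u² = -2
∂²g/∂v² = 0
∂²g/∂w² = 0
∇²g = -2
At (1, -3, 1): -2.

-2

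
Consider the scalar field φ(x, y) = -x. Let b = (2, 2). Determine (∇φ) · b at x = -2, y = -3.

∂φ/∂x = -1
∂φ/∂y = 0
∇φ at (-2, -3) = (-1, 0)
∇φ · b = (-1)(2) + (0)(2) = -2

-2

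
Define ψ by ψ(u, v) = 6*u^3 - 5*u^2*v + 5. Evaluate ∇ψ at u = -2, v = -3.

∂ψ/∂u = 18*u^2 - 10*u*v
∂ψ/∂v = -5*u^2
∇ψ = (18*u^2 - 10*u*v, -5*u^2)
At (-2, -3): (12, -20).

(12, -20)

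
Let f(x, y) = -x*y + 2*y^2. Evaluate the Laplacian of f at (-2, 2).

∂²f/∂x² = 0
∂²f/∂y² = 4
∇²f = 4
At (-2, 2): 4.

4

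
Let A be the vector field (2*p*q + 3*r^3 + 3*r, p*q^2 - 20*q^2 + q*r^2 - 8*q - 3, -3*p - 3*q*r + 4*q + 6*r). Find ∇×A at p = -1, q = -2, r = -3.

(∇×A)₁ = ∂A₃/∂q − ∂A₂/∂r = -2*q*r - 3*r + 4
(∇×A)₂ = ∂A₁/∂r − ∂A₃/∂p = 9*r^2 + 6
(∇×A)₃ = ∂A₂/∂p − ∂A₁/∂q = -2*p + q^2
∇×A = (-2*q*r - 3*r + 4, 9*r^2 + 6, -2*p + q^2)
At (-1, -2, -3): (1, 87, 6).

(1, 87, 6)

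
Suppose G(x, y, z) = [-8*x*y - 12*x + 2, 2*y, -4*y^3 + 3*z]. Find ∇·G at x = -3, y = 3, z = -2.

-31

∂G₁/∂x = -8*y - 12
∂G₂/∂y = 2
∂G₃/∂z = 3
∇·G = -8*y - 7
At (-3, 3, -2): -31.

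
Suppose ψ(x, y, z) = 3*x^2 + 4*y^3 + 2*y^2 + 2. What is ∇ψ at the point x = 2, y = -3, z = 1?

∂ψ/∂x = 6*x
∂ψ/∂y = 12*y^2 + 4*y
∂ψ/∂z = 0
∇ψ = (6*x, 12*y^2 + 4*y, 0)
At (2, -3, 1): (12, 96, 0).

(12, 96, 0)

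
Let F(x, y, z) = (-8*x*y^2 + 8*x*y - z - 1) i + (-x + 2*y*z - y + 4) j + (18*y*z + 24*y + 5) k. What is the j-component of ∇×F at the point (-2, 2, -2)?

-1

(∇×F)_2 = ∂F₁/∂z − ∂F₃/∂x
= -1 − (0)
= -1
At (-2, 2, -2): -1.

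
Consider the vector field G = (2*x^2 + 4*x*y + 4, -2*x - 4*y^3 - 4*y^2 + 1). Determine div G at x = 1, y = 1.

-12

∂G₁/∂x = 4*x + 4*y
∂G₂/∂y = -12*y^2 - 8*y
∇·G = 4*x - 12*y^2 - 4*y
At (1, 1): -12.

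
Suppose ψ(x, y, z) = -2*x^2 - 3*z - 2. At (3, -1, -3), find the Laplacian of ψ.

∂²ψ/∂x² = -4
∂²ψ/∂y² = 0
∂²ψ/∂z² = 0
∇²ψ = -4
At (3, -1, -3): -4.

-4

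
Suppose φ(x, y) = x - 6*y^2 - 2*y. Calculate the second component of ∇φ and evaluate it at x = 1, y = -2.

22

(∇φ)_2 = ∂φ/∂y = -12*y - 2
At (1, -2): 22.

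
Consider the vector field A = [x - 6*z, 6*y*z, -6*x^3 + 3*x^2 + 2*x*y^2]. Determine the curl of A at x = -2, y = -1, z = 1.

(14, 76, 0)

(∇×A)₁ = ∂A₃/∂y − ∂A₂/∂z = 4*x*y - 6*y
(∇×A)₂ = ∂A₁/∂z − ∂A₃/∂x = 18*x^2 - 6*x - 2*y^2 - 6
(∇×A)₃ = ∂A₂/∂x − ∂A₁/∂y = 0
∇×A = (4*x*y - 6*y, 18*x^2 - 6*x - 2*y^2 - 6, 0)
At (-2, -1, 1): (14, 76, 0).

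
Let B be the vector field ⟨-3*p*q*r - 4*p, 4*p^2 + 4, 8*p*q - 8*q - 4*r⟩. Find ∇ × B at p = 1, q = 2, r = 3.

(∇×B)₁ = ∂B₃/∂q − ∂B₂/∂r = 8*p - 8
(∇×B)₂ = ∂B₁/∂r − ∂B₃/∂p = -3*p*q - 8*q
(∇×B)₃ = ∂B₂/∂p − ∂B₁/∂q = 3*p*r + 8*p
∇×B = (8*p - 8, -3*p*q - 8*q, 3*p*r + 8*p)
At (1, 2, 3): (0, -22, 17).

(0, -22, 17)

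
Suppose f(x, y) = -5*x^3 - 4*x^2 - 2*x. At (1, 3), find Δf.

∂²f/∂x² = -2*(15*x + 4)
∂²f/∂y² = 0
∇²f = -30*x - 8
At (1, 3): -38.

-38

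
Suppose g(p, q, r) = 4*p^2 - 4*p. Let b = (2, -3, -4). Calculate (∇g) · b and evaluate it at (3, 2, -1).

∂g/∂p = 8*p - 4
∂g/∂q = 0
∂g/∂r = 0
∇g at (3, 2, -1) = (20, 0, 0)
∇g · b = (20)(2) + (0)(-3) + (0)(-4) = 40

40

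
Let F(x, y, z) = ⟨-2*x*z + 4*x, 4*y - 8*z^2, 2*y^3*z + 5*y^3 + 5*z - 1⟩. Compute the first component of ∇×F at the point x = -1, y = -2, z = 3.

180

(∇×F)_1 = ∂F₃/∂y − ∂F₂/∂z
= 6*y^2*z + 15*y^2 − (-16*z)
= 6*y^2*z + 15*y^2 + 16*z
At (-1, -2, 3): 180.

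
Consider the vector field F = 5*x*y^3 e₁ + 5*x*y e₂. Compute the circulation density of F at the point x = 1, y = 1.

∂F₂/∂x = 5*y
∂F₁/∂y = 15*x*y^2
Scalar curl = -15*x*y^2 + 5*y
At (1, 1): -10.

-10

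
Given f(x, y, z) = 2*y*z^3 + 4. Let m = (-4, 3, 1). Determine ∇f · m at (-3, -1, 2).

∂f/∂x = 0
∂f/∂y = 2*z^3
∂f/∂z = 6*y*z^2
∇f at (-3, -1, 2) = (0, 16, -24)
∇f · m = (0)(-4) + (16)(3) + (-24)(1) = 24

24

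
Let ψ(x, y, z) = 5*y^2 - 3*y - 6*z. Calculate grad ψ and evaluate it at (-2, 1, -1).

(0, 7, -6)

∂ψ/∂x = 0
∂ψ/∂y = 10*y - 3
∂ψ/∂z = -6
∇ψ = (0, 10*y - 3, -6)
At (-2, 1, -1): (0, 7, -6).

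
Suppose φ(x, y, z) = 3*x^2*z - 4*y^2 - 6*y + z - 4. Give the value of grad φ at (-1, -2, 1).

(-6, 10, 4)

∂φ/∂x = 6*x*z
∂φ/∂y = -8*y - 6
∂φ/∂z = 3*x^2 + 1
∇φ = (6*x*z, -8*y - 6, 3*x^2 + 1)
At (-1, -2, 1): (-6, 10, 4).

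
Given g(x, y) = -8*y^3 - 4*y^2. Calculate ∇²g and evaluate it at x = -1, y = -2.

∂²g/∂x² = 0
∂²g/∂y² = -8*(6*y + 1)
∇²g = -48*y - 8
At (-1, -2): 88.

88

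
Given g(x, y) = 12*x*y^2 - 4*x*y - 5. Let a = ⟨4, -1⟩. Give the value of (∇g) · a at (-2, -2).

∂g/∂x = 12*y^2 - 4*y
∂g/∂y = 24*x*y - 4*x
∇g at (-2, -2) = (56, 104)
∇g · a = (56)(4) + (104)(-1) = 120

120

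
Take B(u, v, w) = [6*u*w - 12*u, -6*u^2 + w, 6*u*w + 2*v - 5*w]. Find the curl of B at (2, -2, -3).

(∇×B)₁ = ∂B₃/∂v − ∂B₂/∂w = 1
(∇×B)₂ = ∂B₁/∂w − ∂B₃/∂u = 6*u - 6*w
(∇×B)₃ = ∂B₂/∂u − ∂B₁/∂v = -12*u
∇×B = (1, 6*u - 6*w, -12*u)
At (2, -2, -3): (1, 30, -24).

(1, 30, -24)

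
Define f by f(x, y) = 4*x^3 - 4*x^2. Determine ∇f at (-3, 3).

(132, 0)

∂f/∂x = 12*x^2 - 8*x
∂f/∂y = 0
∇f = (12*x^2 - 8*x, 0)
At (-3, 3): (132, 0).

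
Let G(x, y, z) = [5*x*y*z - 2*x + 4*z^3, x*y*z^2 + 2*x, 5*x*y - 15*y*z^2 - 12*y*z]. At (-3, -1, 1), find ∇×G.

(∇×G)₁ = ∂G₃/∂y − ∂G₂/∂z = -2*x*y*z + 5*x - 15*z^2 - 12*z
(∇×G)₂ = ∂G₁/∂z − ∂G₃/∂x = 5*x*y - 5*y + 12*z^2
(∇×G)₃ = ∂G₂/∂x − ∂G₁/∂y = -5*x*z + y*z^2 + 2
∇×G = (-2*x*y*z + 5*x - 15*z^2 - 12*z, 5*x*y - 5*y + 12*z^2, -5*x*z + y*z^2 + 2)
At (-3, -1, 1): (-48, 32, 16).

(-48, 32, 16)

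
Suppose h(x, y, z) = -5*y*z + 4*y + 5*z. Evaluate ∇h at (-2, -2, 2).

∂h/∂x = 0
∂h/∂y = -5*z + 4
∂h/∂z = -5*y + 5
∇h = (0, -5*z + 4, -5*y + 5)
At (-2, -2, 2): (0, -6, 15).

(0, -6, 15)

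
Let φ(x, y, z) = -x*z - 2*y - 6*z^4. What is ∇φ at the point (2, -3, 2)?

∂φ/∂x = -z
∂φ/∂y = -2
∂φ/∂z = -x - 24*z^3
∇φ = (-z, -2, -x - 24*z^3)
At (2, -3, 2): (-2, -2, -194).

(-2, -2, -194)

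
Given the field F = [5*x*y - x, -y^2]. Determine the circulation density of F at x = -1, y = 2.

∂F₂/∂x = 0
∂F₁/∂y = 5*x
Scalar curl = -5*x
At (-1, 2): 5.

5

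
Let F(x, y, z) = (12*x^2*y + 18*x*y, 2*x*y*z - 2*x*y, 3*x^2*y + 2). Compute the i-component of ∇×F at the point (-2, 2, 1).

(∇×F)_1 = ∂F₃/∂y − ∂F₂/∂z
= 3*x^2 − (2*x*y)
= 3*x^2 - 2*x*y
At (-2, 2, 1): 20.

20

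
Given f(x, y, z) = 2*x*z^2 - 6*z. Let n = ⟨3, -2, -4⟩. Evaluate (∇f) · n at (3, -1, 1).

∂f/∂x = 2*z^2
∂f/∂y = 0
∂f/∂z = 4*x*z - 6
∇f at (3, -1, 1) = (2, 0, 6)
∇f · n = (2)(3) + (0)(-2) + (6)(-4) = -18

-18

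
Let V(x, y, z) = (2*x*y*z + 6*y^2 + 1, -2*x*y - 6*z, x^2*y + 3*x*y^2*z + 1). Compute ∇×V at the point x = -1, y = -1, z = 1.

(∇×V)₁ = ∂V₃/∂y − ∂V₂/∂z = x^2 + 6*x*y*z + 6
(∇×V)₂ = ∂V₁/∂z − ∂V₃/∂x = -3*y^2*z
(∇×V)₃ = ∂V₂/∂x − ∂V₁/∂y = -2*x*z - 14*y
∇×V = (x^2 + 6*x*y*z + 6, -3*y^2*z, -2*x*z - 14*y)
At (-1, -1, 1): (13, -3, 16).

(13, -3, 16)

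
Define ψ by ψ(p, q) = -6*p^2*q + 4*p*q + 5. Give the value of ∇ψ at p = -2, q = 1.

(28, -32)

∂ψ/∂p = -12*p*q + 4*q
∂ψ/∂q = -6*p^2 + 4*p
∇ψ = (-12*p*q + 4*q, -6*p^2 + 4*p)
At (-2, 1): (28, -32).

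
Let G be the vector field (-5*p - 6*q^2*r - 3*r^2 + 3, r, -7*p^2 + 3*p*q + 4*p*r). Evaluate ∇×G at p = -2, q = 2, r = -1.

(∇×G)₁ = ∂G₃/∂q − ∂G₂/∂r = 3*p - 1
(∇×G)₂ = ∂G₁/∂r − ∂G₃/∂p = 14*p - 6*q^2 - 3*q - 10*r
(∇×G)₃ = ∂G₂/∂p − ∂G₁/∂q = 12*q*r
∇×G = (3*p - 1, 14*p - 6*q^2 - 3*q - 10*r, 12*q*r)
At (-2, 2, -1): (-7, -48, -24).

(-7, -48, -24)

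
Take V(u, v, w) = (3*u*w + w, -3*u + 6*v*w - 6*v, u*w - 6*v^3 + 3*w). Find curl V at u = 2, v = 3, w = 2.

(∇×V)₁ = ∂V₃/∂v − ∂V₂/∂w = -18*v^2 - 6*v
(∇×V)₂ = ∂V₁/∂w − ∂V₃/∂u = 3*u - w + 1
(∇×V)₃ = ∂V₂/∂u − ∂V₁/∂v = -3
∇×V = (-18*v^2 - 6*v, 3*u - w + 1, -3)
At (2, 3, 2): (-180, 5, -3).

(-180, 5, -3)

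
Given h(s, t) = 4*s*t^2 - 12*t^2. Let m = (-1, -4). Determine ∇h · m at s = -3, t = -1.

-196

∂h/∂s = 4*t^2
∂h/∂t = 8*s*t - 24*t
∇h at (-3, -1) = (4, 48)
∇h · m = (4)(-1) + (48)(-4) = -196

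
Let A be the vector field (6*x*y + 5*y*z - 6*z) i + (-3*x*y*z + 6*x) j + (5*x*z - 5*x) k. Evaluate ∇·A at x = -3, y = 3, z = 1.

12

∂A₁/∂x = 6*y
∂A₂/∂y = -3*x*z
∂A₃/∂z = 5*x
∇·A = -3*x*z + 5*x + 6*y
At (-3, 3, 1): 12.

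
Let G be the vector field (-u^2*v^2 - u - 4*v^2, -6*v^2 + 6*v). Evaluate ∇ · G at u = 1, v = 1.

∂G₁/∂u = -2*u*v^2 - 1
∂G₂/∂v = -12*v + 6
∇·G = -2*u*v^2 - 12*v + 5
At (1, 1): -9.

-9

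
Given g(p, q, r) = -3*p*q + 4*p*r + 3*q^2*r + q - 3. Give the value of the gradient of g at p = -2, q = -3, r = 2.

(17, -29, 19)

∂g/∂p = -3*q + 4*r
∂g/∂q = -3*p + 6*q*r + 1
∂g/∂r = 4*p + 3*q^2
∇g = (-3*q + 4*r, -3*p + 6*q*r + 1, 4*p + 3*q^2)
At (-2, -3, 2): (17, -29, 19).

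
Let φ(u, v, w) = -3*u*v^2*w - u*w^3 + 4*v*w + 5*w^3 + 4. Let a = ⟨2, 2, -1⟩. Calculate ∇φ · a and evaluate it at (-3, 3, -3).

∂φ/∂u = -3*v^2*w - w^3
∂φ/∂v = -6*u*v*w + 4*w
∂φ/∂w = -3*u*v^2 - 3*u*w^2 + 4*v + 15*w^2
∇φ at (-3, 3, -3) = (108, -174, 309)
∇φ · a = (108)(2) + (-174)(2) + (309)(-1) = -441

-441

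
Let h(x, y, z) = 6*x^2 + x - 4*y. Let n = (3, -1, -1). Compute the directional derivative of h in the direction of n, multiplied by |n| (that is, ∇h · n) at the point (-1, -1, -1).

∂h/∂x = 12*x + 1
∂h/∂y = -4
∂h/∂z = 0
∇h at (-1, -1, -1) = (-11, -4, 0)
∇h · n = (-11)(3) + (-4)(-1) + (0)(-1) = -29

-29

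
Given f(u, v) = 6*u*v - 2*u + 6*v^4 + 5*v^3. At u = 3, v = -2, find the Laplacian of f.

228

∂²f/∂u² = 0
∂²f/∂v² = 6*v*(12*v + 5)
∇²f = 72*v^2 + 30*v
At (3, -2): 228.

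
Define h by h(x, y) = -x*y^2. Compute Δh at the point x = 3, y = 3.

-6

∂²h/∂x² = 0
∂²h/∂y² = -2*x
∇²h = -2*x
At (3, 3): -6.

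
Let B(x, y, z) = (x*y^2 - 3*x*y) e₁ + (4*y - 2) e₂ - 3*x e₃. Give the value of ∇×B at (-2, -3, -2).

(∇×B)₁ = ∂B₃/∂y − ∂B₂/∂z = 0
(∇×B)₂ = ∂B₁/∂z − ∂B₃/∂x = 3
(∇×B)₃ = ∂B₂/∂x − ∂B₁/∂y = -2*x*y + 3*x
∇×B = (0, 3, -2*x*y + 3*x)
At (-2, -3, -2): (0, 3, -18).

(0, 3, -18)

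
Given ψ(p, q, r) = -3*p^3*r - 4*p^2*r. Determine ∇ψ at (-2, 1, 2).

(-40, 0, 8)

∂ψ/∂p = -9*p^2*r - 8*p*r
∂ψ/∂q = 0
∂ψ/∂r = -3*p^3 - 4*p^2
∇ψ = (-9*p^2*r - 8*p*r, 0, -3*p^3 - 4*p^2)
At (-2, 1, 2): (-40, 0, 8).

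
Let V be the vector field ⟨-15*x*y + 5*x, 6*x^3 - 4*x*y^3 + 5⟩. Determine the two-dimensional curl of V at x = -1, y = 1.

-1

∂V₂/∂x = 18*x^2 - 4*y^3
∂V₁/∂y = -15*x
Scalar curl = 18*x^2 + 15*x - 4*y^3
At (-1, 1): -1.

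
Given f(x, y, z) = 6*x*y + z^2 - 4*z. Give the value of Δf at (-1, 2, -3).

2

∂²f/∂x² = 0
∂²f/∂y² = 0
∂²f/∂z² = 2
∇²f = 2
At (-1, 2, -3): 2.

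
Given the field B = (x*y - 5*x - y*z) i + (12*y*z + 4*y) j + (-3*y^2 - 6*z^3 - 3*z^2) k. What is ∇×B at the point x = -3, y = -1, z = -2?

(∇×B)₁ = ∂B₃/∂y − ∂B₂/∂z = -18*y
(∇×B)₂ = ∂B₁/∂z − ∂B₃/∂x = -y
(∇×B)₃ = ∂B₂/∂x − ∂B₁/∂y = -x + z
∇×B = (-18*y, -y, -x + z)
At (-3, -1, -2): (18, 1, 1).

(18, 1, 1)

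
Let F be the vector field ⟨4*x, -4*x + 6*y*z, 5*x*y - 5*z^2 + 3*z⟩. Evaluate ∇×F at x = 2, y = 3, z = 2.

(∇×F)₁ = ∂F₃/∂y − ∂F₂/∂z = 5*x - 6*y
(∇×F)₂ = ∂F₁/∂z − ∂F₃/∂x = -5*y
(∇×F)₃ = ∂F₂/∂x − ∂F₁/∂y = -4
∇×F = (5*x - 6*y, -5*y, -4)
At (2, 3, 2): (-8, -15, -4).

(-8, -15, -4)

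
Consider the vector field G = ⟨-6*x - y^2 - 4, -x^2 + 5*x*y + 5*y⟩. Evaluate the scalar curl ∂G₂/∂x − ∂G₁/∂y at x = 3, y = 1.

1

∂G₂/∂x = -2*x + 5*y
∂G₁/∂y = -2*y
Scalar curl = -2*x + 7*y
At (3, 1): 1.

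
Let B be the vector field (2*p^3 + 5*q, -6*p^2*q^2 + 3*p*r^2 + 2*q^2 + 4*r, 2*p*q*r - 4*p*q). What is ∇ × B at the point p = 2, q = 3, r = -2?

(4, 24, -209)

(∇×B)₁ = ∂B₃/∂q − ∂B₂/∂r = -4*p*r - 4*p - 4
(∇×B)₂ = ∂B₁/∂r − ∂B₃/∂p = -2*q*r + 4*q
(∇×B)₃ = ∂B₂/∂p − ∂B₁/∂q = -12*p*q^2 + 3*r^2 - 5
∇×B = (-4*p*r - 4*p - 4, -2*q*r + 4*q, -12*p*q^2 + 3*r^2 - 5)
At (2, 3, -2): (4, 24, -209).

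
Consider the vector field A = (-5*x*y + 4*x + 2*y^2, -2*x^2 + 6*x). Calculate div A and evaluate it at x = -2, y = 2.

-6

∂A₁/∂x = -5*y + 4
∂A₂/∂y = 0
∇·A = -5*y + 4
At (-2, 2): -6.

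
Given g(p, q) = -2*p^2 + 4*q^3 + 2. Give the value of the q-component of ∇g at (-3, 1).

(∇g)_2 = ∂g/∂q = 12*q^2
At (-3, 1): 12.

12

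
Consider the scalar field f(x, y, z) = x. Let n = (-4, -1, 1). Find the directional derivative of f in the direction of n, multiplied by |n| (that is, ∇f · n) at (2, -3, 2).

∂f/∂x = 1
∂f/∂y = 0
∂f/∂z = 0
∇f at (2, -3, 2) = (1, 0, 0)
∇f · n = (1)(-4) + (0)(-1) + (0)(1) = -4

-4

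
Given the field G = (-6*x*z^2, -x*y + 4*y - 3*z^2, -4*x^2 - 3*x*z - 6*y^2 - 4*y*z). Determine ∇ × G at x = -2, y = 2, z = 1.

(∇×G)₁ = ∂G₃/∂y − ∂G₂/∂z = -12*y + 2*z
(∇×G)₂ = ∂G₁/∂z − ∂G₃/∂x = -12*x*z + 8*x + 3*z
(∇×G)₃ = ∂G₂/∂x − ∂G₁/∂y = -y
∇×G = (-12*y + 2*z, -12*x*z + 8*x + 3*z, -y)
At (-2, 2, 1): (-22, 11, -2).

(-22, 11, -2)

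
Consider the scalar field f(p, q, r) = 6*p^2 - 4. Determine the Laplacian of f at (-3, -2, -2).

12

∂²f/∂p² = 12
∂²f/∂q² = 0
∂²f/∂r² = 0
∇²f = 12
At (-3, -2, -2): 12.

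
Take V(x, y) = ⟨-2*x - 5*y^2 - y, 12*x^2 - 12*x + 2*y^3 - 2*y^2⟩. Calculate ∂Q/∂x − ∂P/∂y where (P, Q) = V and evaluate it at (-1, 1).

∂V₂/∂x = 24*x - 12
∂V₁/∂y = -10*y - 1
Scalar curl = 24*x + 10*y - 11
At (-1, 1): -25.

-25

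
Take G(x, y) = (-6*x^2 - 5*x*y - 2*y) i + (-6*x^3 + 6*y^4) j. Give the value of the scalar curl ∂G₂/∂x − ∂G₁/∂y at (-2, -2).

∂G₂/∂x = -18*x^2
∂G₁/∂y = -5*x - 2
Scalar curl = -18*x^2 + 5*x + 2
At (-2, -2): -80.

-80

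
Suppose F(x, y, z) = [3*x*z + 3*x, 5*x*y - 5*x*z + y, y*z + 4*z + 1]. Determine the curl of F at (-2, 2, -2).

(-12, -6, 20)

(∇×F)₁ = ∂F₃/∂y − ∂F₂/∂z = 5*x + z
(∇×F)₂ = ∂F₁/∂z − ∂F₃/∂x = 3*x
(∇×F)₃ = ∂F₂/∂x − ∂F₁/∂y = 5*y - 5*z
∇×F = (5*x + z, 3*x, 5*y - 5*z)
At (-2, 2, -2): (-12, -6, 20).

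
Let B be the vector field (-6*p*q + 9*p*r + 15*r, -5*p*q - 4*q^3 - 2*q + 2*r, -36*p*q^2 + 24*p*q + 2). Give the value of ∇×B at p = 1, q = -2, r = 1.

(166, 216, 16)

(∇×B)₁ = ∂B₃/∂q − ∂B₂/∂r = -72*p*q + 24*p - 2
(∇×B)₂ = ∂B₁/∂r − ∂B₃/∂p = 9*p + 36*q^2 - 24*q + 15
(∇×B)₃ = ∂B₂/∂p − ∂B₁/∂q = 6*p - 5*q
∇×B = (-72*p*q + 24*p - 2, 9*p + 36*q^2 - 24*q + 15, 6*p - 5*q)
At (1, -2, 1): (166, 216, 16).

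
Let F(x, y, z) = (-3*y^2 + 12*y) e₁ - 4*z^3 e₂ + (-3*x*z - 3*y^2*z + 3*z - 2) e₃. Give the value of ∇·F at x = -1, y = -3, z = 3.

∂F₁/∂x = 0
∂F₂/∂y = 0
∂F₃/∂z = -3*x - 3*y^2 + 3
∇·F = -3*x - 3*y^2 + 3
At (-1, -3, 3): -21.

-21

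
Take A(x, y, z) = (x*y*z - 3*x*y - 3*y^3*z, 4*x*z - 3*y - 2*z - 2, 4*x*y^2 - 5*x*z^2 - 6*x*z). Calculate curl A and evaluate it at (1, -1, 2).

(∇×A)₁ = ∂A₃/∂y − ∂A₂/∂z = 8*x*y - 4*x + 2
(∇×A)₂ = ∂A₁/∂z − ∂A₃/∂x = x*y - 3*y^3 - 4*y^2 + 5*z^2 + 6*z
(∇×A)₃ = ∂A₂/∂x − ∂A₁/∂y = -x*z + 3*x + 9*y^2*z + 4*z
∇×A = (8*x*y - 4*x + 2, x*y - 3*y^3 - 4*y^2 + 5*z^2 + 6*z, -x*z + 3*x + 9*y^2*z + 4*z)
At (1, -1, 2): (-10, 30, 27).

(-10, 30, 27)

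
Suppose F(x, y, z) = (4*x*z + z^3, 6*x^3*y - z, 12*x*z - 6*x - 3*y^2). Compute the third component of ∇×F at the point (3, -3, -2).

(∇×F)_3 = ∂F₂/∂x − ∂F₁/∂y
= 18*x^2*y − (0)
= 18*x^2*y
At (3, -3, -2): -486.

-486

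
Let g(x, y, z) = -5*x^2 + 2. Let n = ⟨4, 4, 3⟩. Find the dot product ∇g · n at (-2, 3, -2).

80

∂g/∂x = -10*x
∂g/∂y = 0
∂g/∂z = 0
∇g at (-2, 3, -2) = (20, 0, 0)
∇g · n = (20)(4) + (0)(4) + (0)(3) = 80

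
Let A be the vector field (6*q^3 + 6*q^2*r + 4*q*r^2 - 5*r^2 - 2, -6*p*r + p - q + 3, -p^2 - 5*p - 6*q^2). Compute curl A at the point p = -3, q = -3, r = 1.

(∇×A)₁ = ∂A₃/∂q − ∂A₂/∂r = 6*p - 12*q
(∇×A)₂ = ∂A₁/∂r − ∂A₃/∂p = 2*p + 6*q^2 + 8*q*r - 10*r + 5
(∇×A)₃ = ∂A₂/∂p − ∂A₁/∂q = -18*q^2 - 12*q*r - 4*r^2 - 6*r + 1
∇×A = (6*p - 12*q, 2*p + 6*q^2 + 8*q*r - 10*r + 5, -18*q^2 - 12*q*r - 4*r^2 - 6*r + 1)
At (-3, -3, 1): (18, 19, -135).

(18, 19, -135)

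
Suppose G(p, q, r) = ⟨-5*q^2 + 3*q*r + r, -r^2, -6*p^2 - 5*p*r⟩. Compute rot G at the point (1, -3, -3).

(∇×G)₁ = ∂G₃/∂q − ∂G₂/∂r = 2*r
(∇×G)₂ = ∂G₁/∂r − ∂G₃/∂p = 12*p + 3*q + 5*r + 1
(∇×G)₃ = ∂G₂/∂p − ∂G₁/∂q = 10*q - 3*r
∇×G = (2*r, 12*p + 3*q + 5*r + 1, 10*q - 3*r)
At (1, -3, -3): (-6, -11, -21).

(-6, -11, -21)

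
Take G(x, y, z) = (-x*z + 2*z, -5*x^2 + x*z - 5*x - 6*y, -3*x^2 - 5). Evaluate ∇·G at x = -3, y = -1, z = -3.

-3

∂G₁/∂x = -z
∂G₂/∂y = -6
∂G₃/∂z = 0
∇·G = -z - 6
At (-3, -1, -3): -3.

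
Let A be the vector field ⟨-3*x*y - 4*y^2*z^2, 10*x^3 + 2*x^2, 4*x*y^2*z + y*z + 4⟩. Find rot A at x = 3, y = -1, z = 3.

(-69, -36, 219)

(∇×A)₁ = ∂A₃/∂y − ∂A₂/∂z = 8*x*y*z + z
(∇×A)₂ = ∂A₁/∂z − ∂A₃/∂x = -12*y^2*z
(∇×A)₃ = ∂A₂/∂x − ∂A₁/∂y = 30*x^2 + 7*x + 8*y*z^2
∇×A = (8*x*y*z + z, -12*y^2*z, 30*x^2 + 7*x + 8*y*z^2)
At (3, -1, 3): (-69, -36, 219).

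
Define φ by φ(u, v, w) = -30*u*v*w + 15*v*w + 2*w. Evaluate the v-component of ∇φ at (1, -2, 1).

(∇φ)_2 = ∂φ/∂v = -30*u*w + 15*w
At (1, -2, 1): -15.

-15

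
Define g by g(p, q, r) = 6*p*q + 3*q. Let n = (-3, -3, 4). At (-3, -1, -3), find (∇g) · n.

∂g/∂p = 6*q
∂g/∂q = 6*p + 3
∂g/∂r = 0
∇g at (-3, -1, -3) = (-6, -15, 0)
∇g · n = (-6)(-3) + (-15)(-3) + (0)(4) = 63

63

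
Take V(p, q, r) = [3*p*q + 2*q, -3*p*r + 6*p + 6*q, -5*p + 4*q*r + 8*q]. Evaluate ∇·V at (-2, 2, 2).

20

∂V₁/∂p = 3*q
∂V₂/∂q = 6
∂V₃/∂r = 4*q
∇·V = 7*q + 6
At (-2, 2, 2): 20.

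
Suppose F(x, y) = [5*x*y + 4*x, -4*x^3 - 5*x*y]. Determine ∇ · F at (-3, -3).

4

∂F₁/∂x = 5*y + 4
∂F₂/∂y = -5*x
∇·F = -5*x + 5*y + 4
At (-3, -3): 4.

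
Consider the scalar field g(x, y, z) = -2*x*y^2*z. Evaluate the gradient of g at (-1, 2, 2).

(-16, 16, 8)

∂g/∂x = -2*y^2*z
∂g/∂y = -4*x*y*z
∂g/∂z = -2*x*y^2
∇g = (-2*y^2*z, -4*x*y*z, -2*x*y^2)
At (-1, 2, 2): (-16, 16, 8).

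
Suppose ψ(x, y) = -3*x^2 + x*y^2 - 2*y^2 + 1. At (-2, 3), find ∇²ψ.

-14

∂²ψ/∂x² = -6
∂²ψ/∂y² = 2*(x - 2)
∇²ψ = 2*x - 10
At (-2, 3): -14.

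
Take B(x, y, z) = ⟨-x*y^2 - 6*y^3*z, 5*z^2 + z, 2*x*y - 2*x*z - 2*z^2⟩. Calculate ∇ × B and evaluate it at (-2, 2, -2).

(∇×B)₁ = ∂B₃/∂y − ∂B₂/∂z = 2*x - 10*z - 1
(∇×B)₂ = ∂B₁/∂z − ∂B₃/∂x = -6*y^3 - 2*y + 2*z
(∇×B)₃ = ∂B₂/∂x − ∂B₁/∂y = 2*x*y + 18*y^2*z
∇×B = (2*x - 10*z - 1, -6*y^3 - 2*y + 2*z, 2*x*y + 18*y^2*z)
At (-2, 2, -2): (15, -56, -152).

(15, -56, -152)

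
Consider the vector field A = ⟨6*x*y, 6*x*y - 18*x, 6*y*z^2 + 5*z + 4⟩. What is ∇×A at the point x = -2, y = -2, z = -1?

(∇×A)₁ = ∂A₃/∂y − ∂A₂/∂z = 6*z^2
(∇×A)₂ = ∂A₁/∂z − ∂A₃/∂x = 0
(∇×A)₃ = ∂A₂/∂x − ∂A₁/∂y = -6*x + 6*y - 18
∇×A = (6*z^2, 0, -6*x + 6*y - 18)
At (-2, -2, -1): (6, 0, -18).

(6, 0, -18)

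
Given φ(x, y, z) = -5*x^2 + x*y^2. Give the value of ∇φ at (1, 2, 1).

(-6, 4, 0)

∂φ/∂x = -10*x + y^2
∂φ/∂y = 2*x*y
∂φ/∂z = 0
∇φ = (-10*x + y^2, 2*x*y, 0)
At (1, 2, 1): (-6, 4, 0).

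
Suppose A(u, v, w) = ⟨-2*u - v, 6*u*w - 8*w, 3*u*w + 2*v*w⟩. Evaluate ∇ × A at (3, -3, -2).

(-14, 6, -11)

(∇×A)₁ = ∂A₃/∂v − ∂A₂/∂w = -6*u + 2*w + 8
(∇×A)₂ = ∂A₁/∂w − ∂A₃/∂u = -3*w
(∇×A)₃ = ∂A₂/∂u − ∂A₁/∂v = 6*w + 1
∇×A = (-6*u + 2*w + 8, -3*w, 6*w + 1)
At (3, -3, -2): (-14, 6, -11).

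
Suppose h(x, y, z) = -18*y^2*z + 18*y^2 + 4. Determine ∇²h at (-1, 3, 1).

0

∂²h/∂x² = 0
∂²h/∂y² = 36*(-z + 1)
∂²h/∂z² = 0
∇²h = -36*z + 36
At (-1, 3, 1): 0.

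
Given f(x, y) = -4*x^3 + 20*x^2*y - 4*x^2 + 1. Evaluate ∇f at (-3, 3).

∂f/∂x = -12*x^2 + 40*x*y - 8*x
∂f/∂y = 20*x^2
∇f = (-12*x^2 + 40*x*y - 8*x, 20*x^2)
At (-3, 3): (-444, 180).

(-444, 180)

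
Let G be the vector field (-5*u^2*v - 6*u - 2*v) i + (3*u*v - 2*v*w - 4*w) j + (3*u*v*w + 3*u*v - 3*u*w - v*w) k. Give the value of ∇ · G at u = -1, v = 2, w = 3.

∂G₁/∂u = -10*u*v - 6
∂G₂/∂v = 3*u - 2*w
∂G₃/∂w = 3*u*v - 3*u - v
∇·G = -7*u*v - v - 2*w - 6
At (-1, 2, 3): 0.

0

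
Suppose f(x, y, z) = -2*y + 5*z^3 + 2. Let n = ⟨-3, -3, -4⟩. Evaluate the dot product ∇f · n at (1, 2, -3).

∂f/∂x = 0
∂f/∂y = -2
∂f/∂z = 15*z^2
∇f at (1, 2, -3) = (0, -2, 135)
∇f · n = (0)(-3) + (-2)(-3) + (135)(-4) = -534

-534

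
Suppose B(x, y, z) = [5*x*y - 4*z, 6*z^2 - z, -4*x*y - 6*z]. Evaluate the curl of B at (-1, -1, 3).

(-31, -8, 5)

(∇×B)₁ = ∂B₃/∂y − ∂B₂/∂z = -4*x - 12*z + 1
(∇×B)₂ = ∂B₁/∂z − ∂B₃/∂x = 4*y - 4
(∇×B)₃ = ∂B₂/∂x − ∂B₁/∂y = -5*x
∇×B = (-4*x - 12*z + 1, 4*y - 4, -5*x)
At (-1, -1, 3): (-31, -8, 5).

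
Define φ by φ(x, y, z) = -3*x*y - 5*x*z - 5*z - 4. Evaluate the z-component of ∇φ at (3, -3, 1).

(∇φ)_3 = ∂φ/∂z = -5*x - 5
At (3, -3, 1): -20.

-20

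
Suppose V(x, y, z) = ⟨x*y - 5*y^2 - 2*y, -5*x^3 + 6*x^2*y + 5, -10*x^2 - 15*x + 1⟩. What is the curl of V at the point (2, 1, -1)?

(0, 55, -26)

(∇×V)₁ = ∂V₃/∂y − ∂V₂/∂z = 0
(∇×V)₂ = ∂V₁/∂z − ∂V₃/∂x = 20*x + 15
(∇×V)₃ = ∂V₂/∂x − ∂V₁/∂y = -15*x^2 + 12*x*y - x + 10*y + 2
∇×V = (0, 20*x + 15, -15*x^2 + 12*x*y - x + 10*y + 2)
At (2, 1, -1): (0, 55, -26).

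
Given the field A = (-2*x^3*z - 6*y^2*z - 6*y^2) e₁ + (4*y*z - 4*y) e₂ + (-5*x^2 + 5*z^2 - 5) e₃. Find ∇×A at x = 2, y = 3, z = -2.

(∇×A)₁ = ∂A₃/∂y − ∂A₂/∂z = -4*y
(∇×A)₂ = ∂A₁/∂z − ∂A₃/∂x = -2*x^3 + 10*x - 6*y^2
(∇×A)₃ = ∂A₂/∂x − ∂A₁/∂y = 12*y*z + 12*y
∇×A = (-4*y, -2*x^3 + 10*x - 6*y^2, 12*y*z + 12*y)
At (2, 3, -2): (-12, -50, -36).

(-12, -50, -36)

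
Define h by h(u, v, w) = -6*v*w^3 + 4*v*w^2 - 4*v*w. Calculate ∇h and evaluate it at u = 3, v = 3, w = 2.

(0, -40, -180)

∂h/∂u = 0
∂h/∂v = -6*w^3 + 4*w^2 - 4*w
∂h/∂w = -18*v*w^2 + 8*v*w - 4*v
∇h = (0, -6*w^3 + 4*w^2 - 4*w, -18*v*w^2 + 8*v*w - 4*v)
At (3, 3, 2): (0, -40, -180).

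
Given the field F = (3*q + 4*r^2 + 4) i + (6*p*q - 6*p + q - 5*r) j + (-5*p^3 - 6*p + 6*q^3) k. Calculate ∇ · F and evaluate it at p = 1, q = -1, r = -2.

7

∂F₁/∂p = 0
∂F₂/∂q = 6*p + 1
∂F₃/∂r = 0
∇·F = 6*p + 1
At (1, -1, -2): 7.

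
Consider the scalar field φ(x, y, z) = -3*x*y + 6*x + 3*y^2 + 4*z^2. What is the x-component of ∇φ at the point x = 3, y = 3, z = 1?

-3

(∇φ)_1 = ∂φ/∂x = -3*y + 6
At (3, 3, 1): -3.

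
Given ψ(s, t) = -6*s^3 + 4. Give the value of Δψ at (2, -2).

-72

∂²ψ/∂s² = -36*s
∂²ψ/∂t² = 0
∇²ψ = -36*s
At (2, -2): -72.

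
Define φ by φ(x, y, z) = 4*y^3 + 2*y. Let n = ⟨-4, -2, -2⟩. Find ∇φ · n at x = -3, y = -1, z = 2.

-28

∂φ/∂x = 0
∂φ/∂y = 12*y^2 + 2
∂φ/∂z = 0
∇φ at (-3, -1, 2) = (0, 14, 0)
∇φ · n = (0)(-4) + (14)(-2) + (0)(-2) = -28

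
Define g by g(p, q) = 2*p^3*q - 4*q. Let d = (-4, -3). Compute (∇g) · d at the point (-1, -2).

66

∂g/∂p = 6*p^2*q
∂g/∂q = 2*p^3 - 4
∇g at (-1, -2) = (-12, -6)
∇g · d = (-12)(-4) + (-6)(-3) = 66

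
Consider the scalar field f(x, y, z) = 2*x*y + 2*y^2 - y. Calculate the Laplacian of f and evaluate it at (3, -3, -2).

4

∂²f/∂x² = 0
∂²f/∂y² = 4
∂²f/∂z² = 0
∇²f = 4
At (3, -3, -2): 4.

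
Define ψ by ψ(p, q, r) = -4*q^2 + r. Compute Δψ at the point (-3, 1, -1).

-8

∂²ψ/∂p² = 0
∂²ψ/∂q² = -8
∂²ψ/∂r² = 0
∇²ψ = -8
At (-3, 1, -1): -8.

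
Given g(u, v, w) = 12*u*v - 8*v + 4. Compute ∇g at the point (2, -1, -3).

(-12, 16, 0)

∂g/∂u = 12*v
∂g/∂v = 12*u - 8
∂g/∂w = 0
∇g = (12*v, 12*u - 8, 0)
At (2, -1, -3): (-12, 16, 0).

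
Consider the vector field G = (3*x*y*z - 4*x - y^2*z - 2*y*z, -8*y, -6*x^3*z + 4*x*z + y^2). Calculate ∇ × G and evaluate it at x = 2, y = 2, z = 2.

(∇×G)₁ = ∂G₃/∂y − ∂G₂/∂z = 2*y
(∇×G)₂ = ∂G₁/∂z − ∂G₃/∂x = 18*x^2*z + 3*x*y - y^2 - 2*y - 4*z
(∇×G)₃ = ∂G₂/∂x − ∂G₁/∂y = -3*x*z + 2*y*z + 2*z
∇×G = (2*y, 18*x^2*z + 3*x*y - y^2 - 2*y - 4*z, -3*x*z + 2*y*z + 2*z)
At (2, 2, 2): (4, 140, 0).

(4, 140, 0)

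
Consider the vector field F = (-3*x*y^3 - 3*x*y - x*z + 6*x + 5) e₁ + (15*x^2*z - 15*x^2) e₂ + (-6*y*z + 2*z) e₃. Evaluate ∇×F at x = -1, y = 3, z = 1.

(-21, 1, -84)

(∇×F)₁ = ∂F₃/∂y − ∂F₂/∂z = -15*x^2 - 6*z
(∇×F)₂ = ∂F₁/∂z − ∂F₃/∂x = -x
(∇×F)₃ = ∂F₂/∂x − ∂F₁/∂y = 9*x*y^2 + 30*x*z - 27*x
∇×F = (-15*x^2 - 6*z, -x, 9*x*y^2 + 30*x*z - 27*x)
At (-1, 3, 1): (-21, 1, -84).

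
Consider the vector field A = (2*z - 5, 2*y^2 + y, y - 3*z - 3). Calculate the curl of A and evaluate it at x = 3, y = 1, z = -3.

(1, 2, 0)

(∇×A)₁ = ∂A₃/∂y − ∂A₂/∂z = 1
(∇×A)₂ = ∂A₁/∂z − ∂A₃/∂x = 2
(∇×A)₃ = ∂A₂/∂x − ∂A₁/∂y = 0
∇×A = (1, 2, 0)
At (3, 1, -3): (1, 2, 0).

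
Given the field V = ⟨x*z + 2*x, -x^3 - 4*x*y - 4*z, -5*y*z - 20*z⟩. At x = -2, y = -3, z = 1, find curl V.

(∇×V)₁ = ∂V₃/∂y − ∂V₂/∂z = -5*z + 4
(∇×V)₂ = ∂V₁/∂z − ∂V₃/∂x = x
(∇×V)₃ = ∂V₂/∂x − ∂V₁/∂y = -3*x^2 - 4*y
∇×V = (-5*z + 4, x, -3*x^2 - 4*y)
At (-2, -3, 1): (-1, -2, 0).

(-1, -2, 0)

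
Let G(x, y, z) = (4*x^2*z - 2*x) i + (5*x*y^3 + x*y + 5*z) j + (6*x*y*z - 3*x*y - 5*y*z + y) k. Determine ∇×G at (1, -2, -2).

(∇×G)₁ = ∂G₃/∂y − ∂G₂/∂z = 6*x*z - 3*x - 5*z - 4
(∇×G)₂ = ∂G₁/∂z − ∂G₃/∂x = 4*x^2 - 6*y*z + 3*y
(∇×G)₃ = ∂G₂/∂x − ∂G₁/∂y = 5*y^3 + y
∇×G = (6*x*z - 3*x - 5*z - 4, 4*x^2 - 6*y*z + 3*y, 5*y^3 + y)
At (1, -2, -2): (-9, -26, -42).

(-9, -26, -42)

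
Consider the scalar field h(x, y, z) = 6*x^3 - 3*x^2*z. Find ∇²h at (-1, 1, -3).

-18

∂²h/∂x² = 6*(6*x - z)
∂²h/∂y² = 0
∂²h/∂z² = 0
∇²h = 36*x - 6*z
At (-1, 1, -3): -18.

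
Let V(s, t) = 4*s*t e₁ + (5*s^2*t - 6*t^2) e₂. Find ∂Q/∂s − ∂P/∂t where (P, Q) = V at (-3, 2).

∂V₂/∂s = 10*s*t
∂V₁/∂t = 4*s
Scalar curl = 10*s*t - 4*s
At (-3, 2): -48.

-48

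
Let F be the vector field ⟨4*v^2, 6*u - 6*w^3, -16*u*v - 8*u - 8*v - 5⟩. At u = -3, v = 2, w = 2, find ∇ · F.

0

∂F₁/∂u = 0
∂F₂/∂v = 0
∂F₃/∂w = 0
∇·F = 0
At (-3, 2, 2): 0.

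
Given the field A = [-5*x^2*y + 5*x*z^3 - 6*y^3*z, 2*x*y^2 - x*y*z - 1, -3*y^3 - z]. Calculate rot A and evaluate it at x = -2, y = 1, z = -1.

(-11, -36, 5)

(∇×A)₁ = ∂A₃/∂y − ∂A₂/∂z = x*y - 9*y^2
(∇×A)₂ = ∂A₁/∂z − ∂A₃/∂x = 15*x*z^2 - 6*y^3
(∇×A)₃ = ∂A₂/∂x − ∂A₁/∂y = 5*x^2 + 18*y^2*z + 2*y^2 - y*z
∇×A = (x*y - 9*y^2, 15*x*z^2 - 6*y^3, 5*x^2 + 18*y^2*z + 2*y^2 - y*z)
At (-2, 1, -1): (-11, -36, 5).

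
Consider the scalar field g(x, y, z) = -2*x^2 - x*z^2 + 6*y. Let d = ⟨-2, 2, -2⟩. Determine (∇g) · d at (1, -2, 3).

50

∂g/∂x = -4*x - z^2
∂g/∂y = 6
∂g/∂z = -2*x*z
∇g at (1, -2, 3) = (-13, 6, -6)
∇g · d = (-13)(-2) + (6)(2) + (-6)(-2) = 50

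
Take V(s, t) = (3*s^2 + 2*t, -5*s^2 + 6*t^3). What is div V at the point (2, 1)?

∂V₁/∂s = 6*s
∂V₂/∂t = 18*t^2
∇·V = 6*s + 18*t^2
At (2, 1): 30.

30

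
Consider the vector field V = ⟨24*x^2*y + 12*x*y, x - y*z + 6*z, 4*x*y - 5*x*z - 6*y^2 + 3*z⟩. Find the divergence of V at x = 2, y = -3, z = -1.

∂V₁/∂x = 48*x*y + 12*y
∂V₂/∂y = -z
∂V₃/∂z = -5*x + 3
∇·V = 48*x*y - 5*x + 12*y - z + 3
At (2, -3, -1): -330.

-330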